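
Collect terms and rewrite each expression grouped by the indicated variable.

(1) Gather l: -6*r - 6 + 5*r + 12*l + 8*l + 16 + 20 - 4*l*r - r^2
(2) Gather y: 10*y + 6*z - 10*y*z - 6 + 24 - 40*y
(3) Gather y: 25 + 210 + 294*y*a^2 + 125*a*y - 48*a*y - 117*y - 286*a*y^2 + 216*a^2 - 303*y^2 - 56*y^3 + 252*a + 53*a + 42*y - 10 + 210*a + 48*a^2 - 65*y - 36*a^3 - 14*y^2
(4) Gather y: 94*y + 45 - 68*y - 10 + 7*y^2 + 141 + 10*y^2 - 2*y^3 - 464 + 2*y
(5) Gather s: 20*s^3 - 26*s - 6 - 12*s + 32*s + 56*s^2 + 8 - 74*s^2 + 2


(1) = l*(20 - 4*r) - r^2 - r + 30
(2) = y*(-10*z - 30) + 6*z + 18
(3) = -36*a^3 + 264*a^2 + 515*a - 56*y^3 + y^2*(-286*a - 317) + y*(294*a^2 + 77*a - 140) + 225
(4) = -2*y^3 + 17*y^2 + 28*y - 288
(5) = 20*s^3 - 18*s^2 - 6*s + 4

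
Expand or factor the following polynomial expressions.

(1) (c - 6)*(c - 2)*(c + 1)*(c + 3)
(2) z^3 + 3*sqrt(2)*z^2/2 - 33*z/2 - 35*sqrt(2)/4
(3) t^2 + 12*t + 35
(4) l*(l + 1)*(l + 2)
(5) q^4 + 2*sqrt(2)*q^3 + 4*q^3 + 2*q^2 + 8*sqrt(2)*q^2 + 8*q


(1) = c^4 - 4*c^3 - 17*c^2 + 24*c + 36
(2) = (z - 5*sqrt(2)/2)*(z + sqrt(2)/2)*(z + 7*sqrt(2)/2)
(3) = (t + 5)*(t + 7)
(4) = l^3 + 3*l^2 + 2*l
(5) = q*(q + 4)*(q + sqrt(2))^2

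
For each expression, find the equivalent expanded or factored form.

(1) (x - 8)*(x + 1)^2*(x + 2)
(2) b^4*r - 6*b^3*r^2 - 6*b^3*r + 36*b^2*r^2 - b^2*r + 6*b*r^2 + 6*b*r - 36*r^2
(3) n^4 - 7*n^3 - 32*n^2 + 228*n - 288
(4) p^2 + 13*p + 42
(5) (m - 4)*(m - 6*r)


(1) = x^4 - 4*x^3 - 27*x^2 - 38*x - 16
(2) = (b - 6)*(b - 1)*(b - 6*r)*(b*r + r)
(3) = (n - 8)*(n - 3)*(n - 2)*(n + 6)
(4) = (p + 6)*(p + 7)
(5) = m^2 - 6*m*r - 4*m + 24*r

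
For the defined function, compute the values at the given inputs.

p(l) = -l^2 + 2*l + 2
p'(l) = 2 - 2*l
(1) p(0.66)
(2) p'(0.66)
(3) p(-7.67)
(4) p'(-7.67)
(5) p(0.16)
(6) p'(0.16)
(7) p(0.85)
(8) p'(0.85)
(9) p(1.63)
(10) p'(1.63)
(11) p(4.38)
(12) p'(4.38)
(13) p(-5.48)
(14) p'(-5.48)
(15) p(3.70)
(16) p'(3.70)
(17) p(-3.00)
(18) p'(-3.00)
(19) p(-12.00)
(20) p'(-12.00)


(1) = 2.88
(2) = 0.68
(3) = -72.17
(4) = 17.34
(5) = 2.29
(6) = 1.68
(7) = 2.98
(8) = 0.30
(9) = 2.60
(10) = -1.26
(11) = -8.42
(12) = -6.76
(13) = -38.99
(14) = 12.96
(15) = -4.29
(16) = -5.40
(17) = -13.00
(18) = 8.00
(19) = -166.00
(20) = 26.00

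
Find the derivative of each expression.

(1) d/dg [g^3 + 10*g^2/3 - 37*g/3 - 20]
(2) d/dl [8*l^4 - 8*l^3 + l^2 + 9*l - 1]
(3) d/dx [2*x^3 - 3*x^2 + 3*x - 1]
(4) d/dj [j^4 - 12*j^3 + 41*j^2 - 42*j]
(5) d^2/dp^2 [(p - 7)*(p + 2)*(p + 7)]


(1) = 3*g^2 + 20*g/3 - 37/3
(2) = 32*l^3 - 24*l^2 + 2*l + 9
(3) = 6*x^2 - 6*x + 3
(4) = 4*j^3 - 36*j^2 + 82*j - 42
(5) = 6*p + 4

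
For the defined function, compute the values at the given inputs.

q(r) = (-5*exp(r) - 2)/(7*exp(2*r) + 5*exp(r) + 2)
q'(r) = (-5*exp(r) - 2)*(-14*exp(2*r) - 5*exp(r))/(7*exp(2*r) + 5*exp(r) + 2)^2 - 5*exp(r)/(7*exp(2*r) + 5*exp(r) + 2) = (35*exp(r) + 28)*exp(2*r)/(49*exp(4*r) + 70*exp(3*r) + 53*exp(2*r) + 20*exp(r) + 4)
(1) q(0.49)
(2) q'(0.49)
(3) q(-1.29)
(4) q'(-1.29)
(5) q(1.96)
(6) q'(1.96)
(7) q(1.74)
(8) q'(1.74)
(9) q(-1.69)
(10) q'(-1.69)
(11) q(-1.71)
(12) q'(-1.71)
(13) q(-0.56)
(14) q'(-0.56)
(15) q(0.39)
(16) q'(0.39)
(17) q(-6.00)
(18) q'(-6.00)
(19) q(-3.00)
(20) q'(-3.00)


(1) = -0.35
(2) = 0.27
(3) = -0.86
(4) = 0.19
(5) = -0.10
(6) = 0.09
(7) = -0.12
(8) = 0.11
(9) = -0.92
(10) = 0.12
(11) = -0.93
(12) = 0.11
(13) = -0.68
(14) = 0.31
(15) = -0.38
(16) = 0.29
(17) = -1.00
(18) = 0.00
(19) = -0.99
(20) = 0.01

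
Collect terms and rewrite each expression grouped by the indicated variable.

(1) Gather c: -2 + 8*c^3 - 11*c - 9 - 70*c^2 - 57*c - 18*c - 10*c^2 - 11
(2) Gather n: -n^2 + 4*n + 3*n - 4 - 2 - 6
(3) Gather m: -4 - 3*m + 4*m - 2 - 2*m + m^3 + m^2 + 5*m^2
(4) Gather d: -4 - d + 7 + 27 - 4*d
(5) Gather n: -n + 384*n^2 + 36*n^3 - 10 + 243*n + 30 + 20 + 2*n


(1) = 8*c^3 - 80*c^2 - 86*c - 22
(2) = -n^2 + 7*n - 12
(3) = m^3 + 6*m^2 - m - 6
(4) = 30 - 5*d
(5) = 36*n^3 + 384*n^2 + 244*n + 40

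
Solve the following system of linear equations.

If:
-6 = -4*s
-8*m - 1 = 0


Then:
m = -1/8
s = 3/2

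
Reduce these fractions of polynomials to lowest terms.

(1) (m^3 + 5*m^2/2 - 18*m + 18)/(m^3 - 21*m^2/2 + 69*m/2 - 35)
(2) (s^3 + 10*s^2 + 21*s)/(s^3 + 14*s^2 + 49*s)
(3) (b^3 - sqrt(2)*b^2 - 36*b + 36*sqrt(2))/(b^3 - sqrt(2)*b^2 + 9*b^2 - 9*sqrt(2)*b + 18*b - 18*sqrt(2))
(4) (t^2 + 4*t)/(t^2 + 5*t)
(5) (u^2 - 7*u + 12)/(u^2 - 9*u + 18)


(1) = (2*m^2 + 9*m - 18)/(2*m^2 - 17*m + 35)
(2) = (s + 3)/(s + 7)
(3) = (b - 6)/(b + 3)
(4) = (t + 4)/(t + 5)
(5) = (u - 4)/(u - 6)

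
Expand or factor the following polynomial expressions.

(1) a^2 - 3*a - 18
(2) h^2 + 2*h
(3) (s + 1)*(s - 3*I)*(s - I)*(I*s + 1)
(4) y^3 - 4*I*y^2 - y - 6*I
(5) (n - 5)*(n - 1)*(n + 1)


(1) = (a - 6)*(a + 3)
(2) = h*(h + 2)
(3) = I*s^4 + 5*s^3 + I*s^3 + 5*s^2 - 7*I*s^2 - 3*s - 7*I*s - 3
(4) = (y - 3*I)*(y - 2*I)*(y + I)
(5) = n^3 - 5*n^2 - n + 5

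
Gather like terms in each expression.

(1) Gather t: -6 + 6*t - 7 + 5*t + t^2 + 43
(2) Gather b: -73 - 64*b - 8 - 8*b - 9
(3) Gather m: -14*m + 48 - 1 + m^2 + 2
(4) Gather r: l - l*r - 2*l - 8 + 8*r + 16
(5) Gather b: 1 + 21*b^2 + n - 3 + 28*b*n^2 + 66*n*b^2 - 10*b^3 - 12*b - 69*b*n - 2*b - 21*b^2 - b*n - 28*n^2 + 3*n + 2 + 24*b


(1) = t^2 + 11*t + 30
(2) = -72*b - 90
(3) = m^2 - 14*m + 49
(4) = -l + r*(8 - l) + 8
(5) = -10*b^3 + 66*b^2*n + b*(28*n^2 - 70*n + 10) - 28*n^2 + 4*n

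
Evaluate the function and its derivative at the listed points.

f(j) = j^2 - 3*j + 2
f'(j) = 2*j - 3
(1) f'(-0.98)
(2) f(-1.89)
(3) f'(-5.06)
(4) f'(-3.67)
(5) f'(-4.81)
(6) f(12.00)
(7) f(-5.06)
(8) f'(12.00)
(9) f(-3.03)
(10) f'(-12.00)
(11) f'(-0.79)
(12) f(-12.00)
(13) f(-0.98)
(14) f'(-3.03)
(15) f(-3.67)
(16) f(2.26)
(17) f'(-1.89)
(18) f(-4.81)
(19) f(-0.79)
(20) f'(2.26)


(1) = -4.96
(2) = 11.24
(3) = -13.12
(4) = -10.34
(5) = -12.62
(6) = 110.00
(7) = 42.78
(8) = 21.00
(9) = 20.27
(10) = -27.00
(11) = -4.58
(12) = 182.00
(13) = 5.90
(14) = -9.06
(15) = 26.48
(16) = 0.33
(17) = -6.78
(18) = 39.57
(19) = 4.99
(20) = 1.52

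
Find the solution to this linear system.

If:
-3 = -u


Then:
u = 3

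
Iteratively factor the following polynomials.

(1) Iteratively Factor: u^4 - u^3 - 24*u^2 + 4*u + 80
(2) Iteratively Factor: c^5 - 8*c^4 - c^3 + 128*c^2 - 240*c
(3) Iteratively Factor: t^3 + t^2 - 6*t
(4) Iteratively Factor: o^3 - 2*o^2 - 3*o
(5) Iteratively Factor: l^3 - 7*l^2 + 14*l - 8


(1) = (u - 2)*(u^3 + u^2 - 22*u - 40) = (u - 5)*(u - 2)*(u^2 + 6*u + 8) = (u - 5)*(u - 2)*(u + 4)*(u + 2)
(2) = (c - 4)*(c^4 - 4*c^3 - 17*c^2 + 60*c) = c*(c - 4)*(c^3 - 4*c^2 - 17*c + 60) = c*(c - 4)*(c - 3)*(c^2 - c - 20) = c*(c - 4)*(c - 3)*(c + 4)*(c - 5)
(3) = (t + 3)*(t^2 - 2*t) = (t - 2)*(t + 3)*(t)
(4) = (o + 1)*(o^2 - 3*o) = (o - 3)*(o + 1)*(o)
(5) = (l - 4)*(l^2 - 3*l + 2) = (l - 4)*(l - 2)*(l - 1)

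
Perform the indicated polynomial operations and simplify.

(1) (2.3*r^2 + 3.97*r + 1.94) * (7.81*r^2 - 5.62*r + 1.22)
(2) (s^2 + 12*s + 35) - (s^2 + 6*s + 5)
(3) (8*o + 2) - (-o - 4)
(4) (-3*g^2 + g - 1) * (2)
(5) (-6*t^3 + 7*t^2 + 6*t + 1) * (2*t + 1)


(1) = 17.963*r^4 + 18.0797*r^3 - 4.354*r^2 - 6.0594*r + 2.3668
(2) = 6*s + 30
(3) = 9*o + 6
(4) = -6*g^2 + 2*g - 2
(5) = -12*t^4 + 8*t^3 + 19*t^2 + 8*t + 1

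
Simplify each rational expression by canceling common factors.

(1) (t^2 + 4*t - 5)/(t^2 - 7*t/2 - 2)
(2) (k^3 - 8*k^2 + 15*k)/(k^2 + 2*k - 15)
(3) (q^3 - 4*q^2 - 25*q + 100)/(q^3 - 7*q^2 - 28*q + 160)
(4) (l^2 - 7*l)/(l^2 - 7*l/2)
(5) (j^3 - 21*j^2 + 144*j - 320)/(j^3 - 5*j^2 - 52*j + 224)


(1) = (2*t^2 + 8*t - 10)/(2*t^2 - 7*t - 4)
(2) = (k^2 - 5*k)/(k + 5)
(3) = (q - 5)/(q - 8)
(4) = (2*l - 14)/(2*l - 7)
(5) = (j^2 - 13*j + 40)/(j^2 + 3*j - 28)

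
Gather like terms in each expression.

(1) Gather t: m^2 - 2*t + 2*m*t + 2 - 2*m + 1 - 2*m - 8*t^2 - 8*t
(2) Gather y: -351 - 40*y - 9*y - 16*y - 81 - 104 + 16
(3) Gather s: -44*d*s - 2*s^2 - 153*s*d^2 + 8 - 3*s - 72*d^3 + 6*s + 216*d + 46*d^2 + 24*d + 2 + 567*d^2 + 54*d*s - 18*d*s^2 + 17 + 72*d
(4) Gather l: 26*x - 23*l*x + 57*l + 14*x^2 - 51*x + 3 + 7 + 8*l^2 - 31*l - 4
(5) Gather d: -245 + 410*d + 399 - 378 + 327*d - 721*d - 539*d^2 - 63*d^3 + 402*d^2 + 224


(1) = m^2 - 4*m - 8*t^2 + t*(2*m - 10) + 3
(2) = -65*y - 520
(3) = -72*d^3 + 613*d^2 + 312*d + s^2*(-18*d - 2) + s*(-153*d^2 + 10*d + 3) + 27
(4) = 8*l^2 + l*(26 - 23*x) + 14*x^2 - 25*x + 6
(5) = -63*d^3 - 137*d^2 + 16*d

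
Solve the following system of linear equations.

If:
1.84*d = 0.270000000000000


Then:
d = 0.15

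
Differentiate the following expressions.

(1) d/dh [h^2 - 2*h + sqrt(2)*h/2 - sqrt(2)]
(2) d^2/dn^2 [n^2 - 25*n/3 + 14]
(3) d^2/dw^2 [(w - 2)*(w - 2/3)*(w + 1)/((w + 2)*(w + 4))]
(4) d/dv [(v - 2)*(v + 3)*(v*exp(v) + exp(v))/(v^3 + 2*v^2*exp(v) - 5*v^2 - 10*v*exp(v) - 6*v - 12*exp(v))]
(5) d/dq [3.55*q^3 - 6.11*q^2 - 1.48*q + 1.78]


(1) = 2*h - 2 + sqrt(2)/2
(2) = 2
(3) = 4*(55*w^3 + 282*w^2 + 372*w - 8)/(3*(w^6 + 18*w^5 + 132*w^4 + 504*w^3 + 1056*w^2 + 1152*w + 512))
(4) = (v^4 - 5*v^3 + 2*v^2*exp(v) - 19*v^2 - 24*v*exp(v) + 48*v - 36)*exp(v)/(v^4 + 4*v^3*exp(v) - 12*v^3 + 4*v^2*exp(2*v) - 48*v^2*exp(v) + 36*v^2 - 48*v*exp(2*v) + 144*v*exp(v) + 144*exp(2*v))
(5) = 10.65*q^2 - 12.22*q - 1.48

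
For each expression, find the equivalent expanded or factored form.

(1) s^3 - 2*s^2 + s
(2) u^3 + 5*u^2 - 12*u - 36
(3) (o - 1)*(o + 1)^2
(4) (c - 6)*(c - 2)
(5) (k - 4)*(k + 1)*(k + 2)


(1) = s*(s - 1)^2
(2) = (u - 3)*(u + 2)*(u + 6)
(3) = o^3 + o^2 - o - 1
(4) = c^2 - 8*c + 12
(5) = k^3 - k^2 - 10*k - 8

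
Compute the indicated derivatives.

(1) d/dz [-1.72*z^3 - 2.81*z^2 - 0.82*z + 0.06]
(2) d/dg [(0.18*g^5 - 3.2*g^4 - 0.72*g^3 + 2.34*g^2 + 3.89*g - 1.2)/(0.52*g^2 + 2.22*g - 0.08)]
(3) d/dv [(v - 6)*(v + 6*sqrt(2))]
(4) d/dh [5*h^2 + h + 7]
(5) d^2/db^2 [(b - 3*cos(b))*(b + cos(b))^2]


(1) = -5.16*z^2 - 5.62*z - 0.82
(2) = (0.2808*g^6 - 1.7296*g^5 - 21.7584*g^4 - 2.1728*g^3 + 3.3448*g^2 + 0.8736*g + 2.3528)/(0.2704*g^4 + 2.3088*g^3 + 4.8452*g^2 - 0.3552*g + 0.0064)
(3) = 2*v - 6 + 6*sqrt(2)
(4) = 10*h + 1
(5) = b^2*cos(b) + 4*b*sin(b) + 10*b*cos(2*b) + 6*b + 10*sin(2*b) + cos(b)/4 + 27*cos(3*b)/4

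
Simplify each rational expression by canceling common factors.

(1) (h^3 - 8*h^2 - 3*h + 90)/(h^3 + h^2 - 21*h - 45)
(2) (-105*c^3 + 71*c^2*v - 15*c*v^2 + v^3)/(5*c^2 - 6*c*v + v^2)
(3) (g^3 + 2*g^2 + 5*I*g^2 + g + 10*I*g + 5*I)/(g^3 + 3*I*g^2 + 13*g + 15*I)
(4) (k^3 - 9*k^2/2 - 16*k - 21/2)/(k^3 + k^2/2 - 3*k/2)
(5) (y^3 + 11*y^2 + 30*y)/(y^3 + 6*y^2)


(1) = (h - 6)/(h + 3)
(2) = (21*c^2 - 10*c*v + v^2)/(-c + v)
(3) = (g^2 + 2*g + 1)/(g^2 - 2*I*g + 3)
(4) = (k^2 - 6*k - 7)/(k^2 - k)
(5) = (y + 5)/y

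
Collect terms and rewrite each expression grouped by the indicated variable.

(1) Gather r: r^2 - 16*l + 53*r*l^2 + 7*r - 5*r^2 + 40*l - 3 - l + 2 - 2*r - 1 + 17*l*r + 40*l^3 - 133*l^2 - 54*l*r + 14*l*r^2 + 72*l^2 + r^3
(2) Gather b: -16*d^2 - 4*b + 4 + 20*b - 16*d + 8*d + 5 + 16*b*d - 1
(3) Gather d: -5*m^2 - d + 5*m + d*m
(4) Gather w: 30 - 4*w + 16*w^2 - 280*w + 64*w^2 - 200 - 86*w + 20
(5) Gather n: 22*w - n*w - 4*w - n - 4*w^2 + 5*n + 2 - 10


(1) = 40*l^3 - 61*l^2 + 23*l + r^3 + r^2*(14*l - 4) + r*(53*l^2 - 37*l + 5) - 2
(2) = b*(16*d + 16) - 16*d^2 - 8*d + 8
(3) = d*(m - 1) - 5*m^2 + 5*m
(4) = 80*w^2 - 370*w - 150
(5) = n*(4 - w) - 4*w^2 + 18*w - 8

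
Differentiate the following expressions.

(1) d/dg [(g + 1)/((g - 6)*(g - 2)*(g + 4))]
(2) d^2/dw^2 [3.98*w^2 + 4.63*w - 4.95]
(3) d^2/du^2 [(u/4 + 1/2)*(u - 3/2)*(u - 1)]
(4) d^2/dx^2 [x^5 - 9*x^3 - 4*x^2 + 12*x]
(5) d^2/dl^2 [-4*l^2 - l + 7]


(1) = (-2*g^3 + g^2 + 8*g + 68)/(g^6 - 8*g^5 - 24*g^4 + 256*g^3 + 16*g^2 - 1920*g + 2304)
(2) = 7.96000000000000
(3) = 3*u/2 - 1/4
(4) = 20*x^3 - 54*x - 8
(5) = -8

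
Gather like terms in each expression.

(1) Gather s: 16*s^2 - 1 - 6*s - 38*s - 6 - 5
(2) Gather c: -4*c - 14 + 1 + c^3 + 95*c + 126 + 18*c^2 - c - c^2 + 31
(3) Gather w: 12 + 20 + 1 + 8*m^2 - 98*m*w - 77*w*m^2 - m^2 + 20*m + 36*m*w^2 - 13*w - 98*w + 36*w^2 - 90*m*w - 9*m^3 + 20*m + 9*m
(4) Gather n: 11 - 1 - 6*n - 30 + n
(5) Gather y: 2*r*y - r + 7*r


(1) = 16*s^2 - 44*s - 12
(2) = c^3 + 17*c^2 + 90*c + 144
(3) = -9*m^3 + 7*m^2 + 49*m + w^2*(36*m + 36) + w*(-77*m^2 - 188*m - 111) + 33
(4) = -5*n - 20
(5) = 2*r*y + 6*r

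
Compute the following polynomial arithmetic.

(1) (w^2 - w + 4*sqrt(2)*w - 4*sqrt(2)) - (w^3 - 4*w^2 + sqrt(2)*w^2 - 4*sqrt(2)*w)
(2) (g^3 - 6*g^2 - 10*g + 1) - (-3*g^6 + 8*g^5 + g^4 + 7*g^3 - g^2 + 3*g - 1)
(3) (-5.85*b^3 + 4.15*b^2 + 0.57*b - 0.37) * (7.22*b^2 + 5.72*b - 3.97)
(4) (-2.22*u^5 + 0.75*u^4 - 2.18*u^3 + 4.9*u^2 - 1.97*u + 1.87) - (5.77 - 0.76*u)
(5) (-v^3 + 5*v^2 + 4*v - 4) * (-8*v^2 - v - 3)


(1) = -w^3 - sqrt(2)*w^2 + 5*w^2 - w + 8*sqrt(2)*w - 4*sqrt(2)
(2) = 3*g^6 - 8*g^5 - g^4 - 6*g^3 - 5*g^2 - 13*g + 2
(3) = -42.237*b^5 - 3.499*b^4 + 51.0779*b^3 - 15.8865*b^2 - 4.3793*b + 1.4689
(4) = -2.22*u^5 + 0.75*u^4 - 2.18*u^3 + 4.9*u^2 - 1.21*u - 3.9
(5) = 8*v^5 - 39*v^4 - 34*v^3 + 13*v^2 - 8*v + 12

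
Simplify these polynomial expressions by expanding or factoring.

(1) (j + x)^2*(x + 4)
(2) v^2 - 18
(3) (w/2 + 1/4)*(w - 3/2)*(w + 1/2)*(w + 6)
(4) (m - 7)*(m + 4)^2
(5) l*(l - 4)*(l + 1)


(1) = j^2*x + 4*j^2 + 2*j*x^2 + 8*j*x + x^3 + 4*x^2
(2) = (v - 3*sqrt(2))*(v + 3*sqrt(2))
(3) = w^4/2 + 11*w^3/4 - 17*w^2/8 - 63*w/16 - 9/8
(4) = m^3 + m^2 - 40*m - 112
(5) = l^3 - 3*l^2 - 4*l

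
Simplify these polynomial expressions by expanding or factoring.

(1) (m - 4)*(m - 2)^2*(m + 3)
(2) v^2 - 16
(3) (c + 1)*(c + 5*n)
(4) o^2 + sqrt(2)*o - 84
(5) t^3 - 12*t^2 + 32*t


(1) = m^4 - 5*m^3 - 4*m^2 + 44*m - 48
(2) = (v - 4)*(v + 4)
(3) = c^2 + 5*c*n + c + 5*n
(4) = (o - 6*sqrt(2))*(o + 7*sqrt(2))
(5) = t*(t - 8)*(t - 4)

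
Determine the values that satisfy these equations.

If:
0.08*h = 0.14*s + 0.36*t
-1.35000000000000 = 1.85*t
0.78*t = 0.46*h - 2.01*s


Then:
h = -4.65
s = -0.78
t = -0.73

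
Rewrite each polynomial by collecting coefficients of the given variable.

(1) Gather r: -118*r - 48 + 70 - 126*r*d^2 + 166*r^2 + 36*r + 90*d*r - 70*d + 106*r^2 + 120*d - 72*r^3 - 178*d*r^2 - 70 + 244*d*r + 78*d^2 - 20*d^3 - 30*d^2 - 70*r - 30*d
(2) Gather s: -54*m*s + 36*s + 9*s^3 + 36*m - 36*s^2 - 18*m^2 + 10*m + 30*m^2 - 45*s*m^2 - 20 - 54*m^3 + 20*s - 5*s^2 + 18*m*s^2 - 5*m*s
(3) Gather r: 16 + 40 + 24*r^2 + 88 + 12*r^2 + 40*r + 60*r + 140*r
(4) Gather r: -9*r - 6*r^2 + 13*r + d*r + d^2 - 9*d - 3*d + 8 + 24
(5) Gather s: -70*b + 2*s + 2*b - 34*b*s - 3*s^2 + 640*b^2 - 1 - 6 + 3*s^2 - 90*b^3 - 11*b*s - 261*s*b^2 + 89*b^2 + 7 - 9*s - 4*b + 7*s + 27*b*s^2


(1) = -20*d^3 + 48*d^2 + 20*d - 72*r^3 + r^2*(272 - 178*d) + r*(-126*d^2 + 334*d - 152) - 48
(2) = -54*m^3 + 12*m^2 + 46*m + 9*s^3 + s^2*(18*m - 41) + s*(-45*m^2 - 59*m + 56) - 20
(3) = 36*r^2 + 240*r + 144
(4) = d^2 - 12*d - 6*r^2 + r*(d + 4) + 32
(5) = -90*b^3 + 729*b^2 + 27*b*s^2 - 72*b + s*(-261*b^2 - 45*b)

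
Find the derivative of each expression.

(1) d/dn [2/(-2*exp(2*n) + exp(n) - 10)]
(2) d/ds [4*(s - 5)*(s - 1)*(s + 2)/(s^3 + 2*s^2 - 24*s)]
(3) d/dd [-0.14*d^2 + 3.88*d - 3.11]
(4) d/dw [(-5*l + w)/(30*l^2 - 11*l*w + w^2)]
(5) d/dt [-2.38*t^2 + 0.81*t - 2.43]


(1) = (8*exp(n) - 2)*exp(n)/(2*exp(2*n) - exp(n) + 10)^2
(2) = 8*(3*s^4 - 17*s^3 + 40*s^2 - 20*s + 120)/(s^2*(s^4 + 4*s^3 - 44*s^2 - 96*s + 576))
(3) = 3.88 - 0.28*d
(4) = -1/(36*l^2 - 12*l*w + w^2)
(5) = 0.81 - 4.76*t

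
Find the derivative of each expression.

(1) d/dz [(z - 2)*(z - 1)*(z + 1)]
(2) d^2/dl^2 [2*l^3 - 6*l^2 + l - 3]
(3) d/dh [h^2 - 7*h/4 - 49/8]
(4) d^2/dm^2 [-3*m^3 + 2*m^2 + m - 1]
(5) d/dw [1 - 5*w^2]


(1) = 3*z^2 - 4*z - 1
(2) = 12*l - 12
(3) = 2*h - 7/4
(4) = 4 - 18*m
(5) = -10*w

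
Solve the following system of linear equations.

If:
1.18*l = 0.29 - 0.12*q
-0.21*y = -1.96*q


Then:
l = 0.245762711864407 - 0.0108958837772397*y
q = 0.107142857142857*y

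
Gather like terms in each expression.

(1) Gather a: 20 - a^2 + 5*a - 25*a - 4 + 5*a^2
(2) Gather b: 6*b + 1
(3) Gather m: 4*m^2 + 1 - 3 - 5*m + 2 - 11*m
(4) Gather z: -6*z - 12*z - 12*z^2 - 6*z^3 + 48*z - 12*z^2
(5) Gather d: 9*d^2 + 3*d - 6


(1) = 4*a^2 - 20*a + 16
(2) = 6*b + 1
(3) = 4*m^2 - 16*m
(4) = -6*z^3 - 24*z^2 + 30*z
(5) = 9*d^2 + 3*d - 6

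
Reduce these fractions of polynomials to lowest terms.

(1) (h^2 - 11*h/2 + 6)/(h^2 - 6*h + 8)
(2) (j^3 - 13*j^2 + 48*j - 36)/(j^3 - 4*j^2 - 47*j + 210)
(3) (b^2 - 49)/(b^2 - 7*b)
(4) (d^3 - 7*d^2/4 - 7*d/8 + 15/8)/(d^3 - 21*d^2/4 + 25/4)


(1) = (2*h - 3)/(2*h - 4)
(2) = (j^2 - 7*j + 6)/(j^2 + 2*j - 35)
(3) = (b + 7)/b
(4) = (2*d - 3)/(2*d - 10)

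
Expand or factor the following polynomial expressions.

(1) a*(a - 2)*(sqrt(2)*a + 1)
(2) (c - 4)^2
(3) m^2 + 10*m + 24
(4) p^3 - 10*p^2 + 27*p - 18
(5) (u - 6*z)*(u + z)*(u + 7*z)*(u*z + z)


(1) = sqrt(2)*a^3 - 2*sqrt(2)*a^2 + a^2 - 2*a
(2) = c^2 - 8*c + 16
(3) = (m + 4)*(m + 6)
(4) = (p - 6)*(p - 3)*(p - 1)
(5) = u^4*z + 2*u^3*z^2 + u^3*z - 41*u^2*z^3 + 2*u^2*z^2 - 42*u*z^4 - 41*u*z^3 - 42*z^4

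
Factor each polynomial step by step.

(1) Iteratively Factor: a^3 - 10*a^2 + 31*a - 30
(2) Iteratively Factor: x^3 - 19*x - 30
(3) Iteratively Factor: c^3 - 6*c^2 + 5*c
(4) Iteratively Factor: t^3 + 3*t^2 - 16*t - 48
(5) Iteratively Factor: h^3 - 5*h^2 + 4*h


(1) = (a - 5)*(a^2 - 5*a + 6) = (a - 5)*(a - 2)*(a - 3)
(2) = (x + 3)*(x^2 - 3*x - 10) = (x - 5)*(x + 3)*(x + 2)
(3) = (c - 1)*(c^2 - 5*c) = c*(c - 1)*(c - 5)
(4) = (t + 3)*(t^2 - 16) = (t - 4)*(t + 3)*(t + 4)
(5) = (h)*(h^2 - 5*h + 4) = h*(h - 1)*(h - 4)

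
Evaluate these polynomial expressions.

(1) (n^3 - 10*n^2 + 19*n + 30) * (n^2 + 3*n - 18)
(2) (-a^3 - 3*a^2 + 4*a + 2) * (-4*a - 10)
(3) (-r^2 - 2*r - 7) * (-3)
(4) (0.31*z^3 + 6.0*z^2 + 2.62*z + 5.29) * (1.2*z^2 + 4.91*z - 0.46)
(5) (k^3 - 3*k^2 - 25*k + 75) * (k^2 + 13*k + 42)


(1) = n^5 - 7*n^4 - 29*n^3 + 267*n^2 - 252*n - 540
(2) = 4*a^4 + 22*a^3 + 14*a^2 - 48*a - 20
(3) = 3*r^2 + 6*r + 21
(4) = 0.372*z^5 + 8.7221*z^4 + 32.4614*z^3 + 16.4522*z^2 + 24.7687*z - 2.4334
(5) = k^5 + 10*k^4 - 22*k^3 - 376*k^2 - 75*k + 3150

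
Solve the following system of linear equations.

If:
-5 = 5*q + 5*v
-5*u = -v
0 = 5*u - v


Then:
q = -v - 1
u = v/5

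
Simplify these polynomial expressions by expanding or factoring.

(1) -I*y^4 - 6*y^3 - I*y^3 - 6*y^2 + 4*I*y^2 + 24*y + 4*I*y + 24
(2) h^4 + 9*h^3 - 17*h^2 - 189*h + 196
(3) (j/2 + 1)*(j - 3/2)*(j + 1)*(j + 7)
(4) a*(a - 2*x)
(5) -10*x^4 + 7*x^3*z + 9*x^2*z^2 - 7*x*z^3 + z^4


(1) = (y - 2)*(y + 2)*(y - 6*I)*(-I*y - I)
(2) = (h - 4)*(h - 1)*(h + 7)^2
(3) = j^4/2 + 17*j^3/4 + 4*j^2 - 41*j/4 - 21/2
(4) = a^2 - 2*a*x
(5) = (-5*x + z)*(-2*x + z)*(-x + z)*(x + z)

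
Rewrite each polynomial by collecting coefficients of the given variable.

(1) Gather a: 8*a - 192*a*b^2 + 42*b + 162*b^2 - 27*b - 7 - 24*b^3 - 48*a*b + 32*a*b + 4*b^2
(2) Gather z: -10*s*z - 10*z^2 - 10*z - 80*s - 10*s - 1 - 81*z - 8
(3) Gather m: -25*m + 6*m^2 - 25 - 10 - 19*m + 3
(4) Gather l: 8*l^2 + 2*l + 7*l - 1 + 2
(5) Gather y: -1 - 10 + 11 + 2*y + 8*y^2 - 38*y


(1) = a*(-192*b^2 - 16*b + 8) - 24*b^3 + 166*b^2 + 15*b - 7
(2) = -90*s - 10*z^2 + z*(-10*s - 91) - 9
(3) = 6*m^2 - 44*m - 32
(4) = 8*l^2 + 9*l + 1
(5) = 8*y^2 - 36*y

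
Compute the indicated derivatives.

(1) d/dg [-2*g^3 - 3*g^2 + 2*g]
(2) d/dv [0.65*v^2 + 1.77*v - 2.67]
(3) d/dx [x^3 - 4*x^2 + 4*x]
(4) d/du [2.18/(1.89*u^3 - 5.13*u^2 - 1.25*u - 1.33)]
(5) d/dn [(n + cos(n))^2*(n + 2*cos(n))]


(1) = -6*g^2 - 6*g + 2
(2) = 1.3*v + 1.77
(3) = 3*x^2 - 8*x + 4
(4) = (-12.3606*u^2 + 22.3668*u + 2.725)/(-1.89*u^3 + 5.13*u^2 + 1.25*u + 1.33)^2
(5) = (n + cos(n))*(-4*n*sin(n) + 3*n - 3*sin(2*n) + 5*cos(n))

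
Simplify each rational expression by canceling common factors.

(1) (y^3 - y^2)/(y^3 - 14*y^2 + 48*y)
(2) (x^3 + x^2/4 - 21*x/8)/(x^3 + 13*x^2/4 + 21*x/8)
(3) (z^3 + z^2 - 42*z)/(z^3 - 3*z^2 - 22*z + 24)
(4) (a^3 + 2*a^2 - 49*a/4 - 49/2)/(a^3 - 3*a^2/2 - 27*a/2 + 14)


(1) = (y^2 - y)/(y^2 - 14*y + 48)
(2) = (2*x - 3)/(2*x + 3)
(3) = (z^2 + 7*z)/(z^2 + 3*z - 4)
(4) = (2*a^2 - 3*a - 14)/(2*a^2 - 10*a + 8)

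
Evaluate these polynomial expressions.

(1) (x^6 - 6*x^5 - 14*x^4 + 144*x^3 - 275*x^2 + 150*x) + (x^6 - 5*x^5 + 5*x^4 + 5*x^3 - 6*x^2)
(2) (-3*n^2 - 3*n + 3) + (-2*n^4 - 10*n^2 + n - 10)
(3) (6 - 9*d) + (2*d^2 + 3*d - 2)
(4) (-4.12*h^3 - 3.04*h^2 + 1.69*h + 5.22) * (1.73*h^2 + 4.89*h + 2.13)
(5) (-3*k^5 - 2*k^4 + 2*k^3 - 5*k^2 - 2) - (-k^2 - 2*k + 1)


(1) = 2*x^6 - 11*x^5 - 9*x^4 + 149*x^3 - 281*x^2 + 150*x
(2) = -2*n^4 - 13*n^2 - 2*n - 7
(3) = 2*d^2 - 6*d + 4
(4) = -7.1276*h^5 - 25.406*h^4 - 20.7175*h^3 + 10.8195*h^2 + 29.1255*h + 11.1186
(5) = -3*k^5 - 2*k^4 + 2*k^3 - 4*k^2 + 2*k - 3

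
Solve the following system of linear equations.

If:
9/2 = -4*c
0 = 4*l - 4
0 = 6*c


Then:
No Solution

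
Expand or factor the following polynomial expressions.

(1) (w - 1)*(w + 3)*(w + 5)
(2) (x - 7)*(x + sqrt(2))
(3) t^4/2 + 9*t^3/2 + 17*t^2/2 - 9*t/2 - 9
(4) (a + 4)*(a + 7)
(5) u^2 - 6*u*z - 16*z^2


(1) = w^3 + 7*w^2 + 7*w - 15
(2) = x^2 - 7*x + sqrt(2)*x - 7*sqrt(2)
(3) = (t/2 + 1/2)*(t - 1)*(t + 3)*(t + 6)
(4) = a^2 + 11*a + 28
(5) = (u - 8*z)*(u + 2*z)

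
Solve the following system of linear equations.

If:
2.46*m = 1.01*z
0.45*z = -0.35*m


Then:
m = 0.00
z = 0.00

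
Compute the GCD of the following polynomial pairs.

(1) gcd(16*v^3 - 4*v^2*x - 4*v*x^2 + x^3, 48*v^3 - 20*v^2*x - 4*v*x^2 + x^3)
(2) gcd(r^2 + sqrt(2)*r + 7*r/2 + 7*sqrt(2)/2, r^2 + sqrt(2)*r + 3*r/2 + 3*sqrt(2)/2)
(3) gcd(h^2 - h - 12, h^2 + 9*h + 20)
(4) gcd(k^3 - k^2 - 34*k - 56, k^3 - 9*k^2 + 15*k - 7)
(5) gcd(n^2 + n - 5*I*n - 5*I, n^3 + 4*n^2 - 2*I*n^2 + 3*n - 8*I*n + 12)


(1) = -2*v + x
(2) = gcd((r + 7/2)*(r + sqrt(2)), (r + 3/2)*(r + sqrt(2))) = r + sqrt(2)
(3) = gcd((h - 4)*(h + 3), (h + 4)*(h + 5)) = 1
(4) = gcd((k - 7)*(k + 2)*(k + 4), (k - 7)*(k - 1)^2) = k - 7
(5) = 1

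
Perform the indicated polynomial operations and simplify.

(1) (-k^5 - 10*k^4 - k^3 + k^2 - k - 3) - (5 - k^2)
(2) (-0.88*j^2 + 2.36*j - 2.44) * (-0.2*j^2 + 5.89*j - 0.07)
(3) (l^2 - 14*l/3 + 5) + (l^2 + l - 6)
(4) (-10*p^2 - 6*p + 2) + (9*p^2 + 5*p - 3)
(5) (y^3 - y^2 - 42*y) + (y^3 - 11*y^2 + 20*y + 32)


(1) = -k^5 - 10*k^4 - k^3 + 2*k^2 - k - 8
(2) = 0.176*j^4 - 5.6552*j^3 + 14.45*j^2 - 14.5368*j + 0.1708
(3) = 2*l^2 - 11*l/3 - 1
(4) = -p^2 - p - 1
(5) = 2*y^3 - 12*y^2 - 22*y + 32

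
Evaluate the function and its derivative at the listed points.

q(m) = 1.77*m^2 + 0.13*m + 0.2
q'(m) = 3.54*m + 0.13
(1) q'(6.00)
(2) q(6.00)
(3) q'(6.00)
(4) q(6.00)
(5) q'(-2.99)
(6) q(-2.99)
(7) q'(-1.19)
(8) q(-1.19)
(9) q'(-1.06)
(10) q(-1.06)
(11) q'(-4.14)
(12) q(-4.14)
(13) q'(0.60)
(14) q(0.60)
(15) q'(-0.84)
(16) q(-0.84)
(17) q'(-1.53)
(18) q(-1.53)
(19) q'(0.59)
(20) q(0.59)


(1) = 21.37
(2) = 64.70
(3) = 21.37
(4) = 64.70
(5) = -10.45
(6) = 15.64
(7) = -4.08
(8) = 2.55
(9) = -3.62
(10) = 2.05
(11) = -14.53
(12) = 30.00
(13) = 2.25
(14) = 0.92
(15) = -2.84
(16) = 1.34
(17) = -5.29
(18) = 4.14
(19) = 2.22
(20) = 0.89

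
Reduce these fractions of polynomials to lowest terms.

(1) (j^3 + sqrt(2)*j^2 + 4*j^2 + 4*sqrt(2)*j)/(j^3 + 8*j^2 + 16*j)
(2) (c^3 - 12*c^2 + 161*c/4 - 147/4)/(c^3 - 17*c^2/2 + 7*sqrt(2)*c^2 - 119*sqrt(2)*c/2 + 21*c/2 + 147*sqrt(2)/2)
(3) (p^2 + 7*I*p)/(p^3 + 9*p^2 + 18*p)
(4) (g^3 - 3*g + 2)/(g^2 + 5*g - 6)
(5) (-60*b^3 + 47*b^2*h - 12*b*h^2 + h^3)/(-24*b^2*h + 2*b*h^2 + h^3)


(1) = (j + sqrt(2))/(j + 4)
(2) = (8*c - 28)/(8*c + 56*sqrt(2))
(3) = (p + 7*I)/(p^2 + 9*p + 18)
(4) = (g^2 + g - 2)/(g + 6)
(5) = (15*b^2 - 8*b*h + h^2)/(6*b*h + h^2)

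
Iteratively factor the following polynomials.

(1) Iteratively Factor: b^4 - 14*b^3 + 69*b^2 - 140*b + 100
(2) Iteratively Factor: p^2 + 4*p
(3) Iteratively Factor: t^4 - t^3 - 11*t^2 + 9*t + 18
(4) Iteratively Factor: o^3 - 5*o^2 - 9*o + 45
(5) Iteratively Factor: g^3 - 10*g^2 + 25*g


(1) = (b - 2)*(b^3 - 12*b^2 + 45*b - 50) = (b - 2)^2*(b^2 - 10*b + 25) = (b - 5)*(b - 2)^2*(b - 5)
(2) = (p)*(p + 4)
(3) = (t + 3)*(t^3 - 4*t^2 + t + 6) = (t + 1)*(t + 3)*(t^2 - 5*t + 6) = (t - 2)*(t + 1)*(t + 3)*(t - 3)
(4) = (o - 3)*(o^2 - 2*o - 15) = (o - 5)*(o - 3)*(o + 3)
(5) = (g - 5)*(g^2 - 5*g) = (g - 5)^2*(g)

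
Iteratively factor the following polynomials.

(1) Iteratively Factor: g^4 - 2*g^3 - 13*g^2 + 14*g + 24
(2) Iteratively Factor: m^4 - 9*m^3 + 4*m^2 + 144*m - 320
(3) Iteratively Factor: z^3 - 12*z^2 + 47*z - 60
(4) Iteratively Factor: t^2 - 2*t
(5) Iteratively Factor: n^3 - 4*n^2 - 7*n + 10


(1) = (g + 3)*(g^3 - 5*g^2 + 2*g + 8) = (g - 4)*(g + 3)*(g^2 - g - 2) = (g - 4)*(g - 2)*(g + 3)*(g + 1)
(2) = (m - 4)*(m^3 - 5*m^2 - 16*m + 80) = (m - 4)^2*(m^2 - m - 20) = (m - 5)*(m - 4)^2*(m + 4)
(3) = (z - 5)*(z^2 - 7*z + 12) = (z - 5)*(z - 3)*(z - 4)
(4) = (t)*(t - 2)
(5) = (n + 2)*(n^2 - 6*n + 5) = (n - 5)*(n + 2)*(n - 1)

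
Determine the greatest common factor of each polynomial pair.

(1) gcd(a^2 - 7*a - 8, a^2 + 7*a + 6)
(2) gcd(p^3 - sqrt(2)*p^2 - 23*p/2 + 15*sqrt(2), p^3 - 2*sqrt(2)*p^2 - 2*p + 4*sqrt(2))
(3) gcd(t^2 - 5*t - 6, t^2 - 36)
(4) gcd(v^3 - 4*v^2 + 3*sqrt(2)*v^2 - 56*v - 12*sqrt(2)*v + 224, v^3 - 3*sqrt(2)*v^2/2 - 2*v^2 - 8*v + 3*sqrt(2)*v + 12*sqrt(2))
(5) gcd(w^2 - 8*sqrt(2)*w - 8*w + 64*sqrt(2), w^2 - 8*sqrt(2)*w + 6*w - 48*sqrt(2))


(1) = gcd((a - 8)*(a + 1), (a + 1)*(a + 6)) = a + 1
(2) = p - 2*sqrt(2)
(3) = gcd((t - 6)*(t + 1), (t - 6)*(t + 6)) = t - 6
(4) = v - 4
(5) = w - 8*sqrt(2)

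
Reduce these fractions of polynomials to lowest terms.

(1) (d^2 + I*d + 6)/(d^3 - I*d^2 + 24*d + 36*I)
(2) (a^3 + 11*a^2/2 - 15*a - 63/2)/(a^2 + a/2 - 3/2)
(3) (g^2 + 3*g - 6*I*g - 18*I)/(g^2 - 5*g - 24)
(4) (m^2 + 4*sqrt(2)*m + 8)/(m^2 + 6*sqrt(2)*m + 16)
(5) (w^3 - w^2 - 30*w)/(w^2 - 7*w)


(1) = (d - 2*I)/(d^2 - 4*I*d + 12)
(2) = (a^2 + 4*a - 21)/(a - 1)
(3) = (g - 6*I)/(g - 8)
(4) = (m + 2*sqrt(2))/(m + 4*sqrt(2))
(5) = (w^2 - w - 30)/(w - 7)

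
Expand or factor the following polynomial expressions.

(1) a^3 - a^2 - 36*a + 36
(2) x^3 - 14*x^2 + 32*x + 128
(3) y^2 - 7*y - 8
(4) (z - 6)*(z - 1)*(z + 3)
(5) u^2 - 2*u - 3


(1) = (a - 6)*(a - 1)*(a + 6)
(2) = (x - 8)^2*(x + 2)
(3) = (y - 8)*(y + 1)
(4) = z^3 - 4*z^2 - 15*z + 18
(5) = (u - 3)*(u + 1)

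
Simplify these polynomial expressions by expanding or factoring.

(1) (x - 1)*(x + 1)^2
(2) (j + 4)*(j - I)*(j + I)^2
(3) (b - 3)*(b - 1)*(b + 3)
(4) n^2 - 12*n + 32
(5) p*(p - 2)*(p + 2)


(1) = x^3 + x^2 - x - 1
(2) = j^4 + 4*j^3 + I*j^3 + j^2 + 4*I*j^2 + 4*j + I*j + 4*I
(3) = b^3 - b^2 - 9*b + 9
(4) = (n - 8)*(n - 4)
(5) = p^3 - 4*p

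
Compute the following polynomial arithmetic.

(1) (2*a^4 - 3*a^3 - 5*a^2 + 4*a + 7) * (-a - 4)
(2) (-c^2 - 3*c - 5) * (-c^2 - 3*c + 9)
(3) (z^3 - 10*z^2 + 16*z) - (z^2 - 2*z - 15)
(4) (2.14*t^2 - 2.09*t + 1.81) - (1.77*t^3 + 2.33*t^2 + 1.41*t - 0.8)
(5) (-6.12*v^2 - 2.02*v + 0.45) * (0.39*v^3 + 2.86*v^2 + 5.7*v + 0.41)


(1) = -2*a^5 - 5*a^4 + 17*a^3 + 16*a^2 - 23*a - 28
(2) = c^4 + 6*c^3 + 5*c^2 - 12*c - 45
(3) = z^3 - 11*z^2 + 18*z + 15
(4) = -1.77*t^3 - 0.19*t^2 - 3.5*t + 2.61
(5) = -2.3868*v^5 - 18.291*v^4 - 40.4857*v^3 - 12.7362*v^2 + 1.7368*v + 0.1845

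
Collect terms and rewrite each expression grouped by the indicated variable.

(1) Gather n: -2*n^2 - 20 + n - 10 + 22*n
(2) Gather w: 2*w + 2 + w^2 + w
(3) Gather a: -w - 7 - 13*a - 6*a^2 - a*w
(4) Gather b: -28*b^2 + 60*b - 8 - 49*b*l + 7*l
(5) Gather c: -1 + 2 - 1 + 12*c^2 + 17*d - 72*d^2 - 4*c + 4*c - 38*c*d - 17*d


(1) = -2*n^2 + 23*n - 30
(2) = w^2 + 3*w + 2
(3) = -6*a^2 + a*(-w - 13) - w - 7
(4) = -28*b^2 + b*(60 - 49*l) + 7*l - 8
(5) = 12*c^2 - 38*c*d - 72*d^2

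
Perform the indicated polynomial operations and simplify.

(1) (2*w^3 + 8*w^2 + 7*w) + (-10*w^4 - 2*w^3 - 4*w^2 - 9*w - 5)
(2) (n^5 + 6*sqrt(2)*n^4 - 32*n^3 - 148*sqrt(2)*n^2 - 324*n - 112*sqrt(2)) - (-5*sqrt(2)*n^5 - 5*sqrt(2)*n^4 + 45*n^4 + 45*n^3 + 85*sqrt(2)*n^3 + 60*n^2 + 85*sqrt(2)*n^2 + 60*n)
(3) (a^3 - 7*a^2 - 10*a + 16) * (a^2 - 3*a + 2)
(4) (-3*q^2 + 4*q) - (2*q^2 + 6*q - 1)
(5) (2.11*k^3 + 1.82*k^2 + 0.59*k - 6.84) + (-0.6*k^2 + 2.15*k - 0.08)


(1) = -10*w^4 + 4*w^2 - 2*w - 5
(2) = n^5 + 5*sqrt(2)*n^5 - 45*n^4 + 11*sqrt(2)*n^4 - 85*sqrt(2)*n^3 - 77*n^3 - 233*sqrt(2)*n^2 - 60*n^2 - 384*n - 112*sqrt(2)
(3) = a^5 - 10*a^4 + 13*a^3 + 32*a^2 - 68*a + 32
(4) = -5*q^2 - 2*q + 1
(5) = 2.11*k^3 + 1.22*k^2 + 2.74*k - 6.92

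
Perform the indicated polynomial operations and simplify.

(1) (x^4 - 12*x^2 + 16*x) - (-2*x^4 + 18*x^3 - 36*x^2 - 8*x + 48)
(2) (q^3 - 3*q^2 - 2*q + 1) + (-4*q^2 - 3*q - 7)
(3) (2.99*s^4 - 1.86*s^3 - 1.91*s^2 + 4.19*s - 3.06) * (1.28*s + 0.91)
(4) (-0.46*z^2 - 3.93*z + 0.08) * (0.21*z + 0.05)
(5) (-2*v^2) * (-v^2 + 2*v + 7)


(1) = 3*x^4 - 18*x^3 + 24*x^2 + 24*x - 48
(2) = q^3 - 7*q^2 - 5*q - 6
(3) = 3.8272*s^5 + 0.3401*s^4 - 4.1374*s^3 + 3.6251*s^2 - 0.1039*s - 2.7846
(4) = -0.0966*z^3 - 0.8483*z^2 - 0.1797*z + 0.004
(5) = 2*v^4 - 4*v^3 - 14*v^2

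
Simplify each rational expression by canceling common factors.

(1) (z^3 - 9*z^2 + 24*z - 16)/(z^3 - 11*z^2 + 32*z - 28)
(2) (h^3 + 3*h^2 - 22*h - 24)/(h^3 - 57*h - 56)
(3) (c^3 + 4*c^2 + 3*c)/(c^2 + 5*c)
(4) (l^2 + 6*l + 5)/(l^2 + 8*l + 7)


(1) = (z^3 - 9*z^2 + 24*z - 16)/(z^3 - 11*z^2 + 32*z - 28)
(2) = (h^2 + 2*h - 24)/(h^2 - h - 56)
(3) = (c^2 + 4*c + 3)/(c + 5)
(4) = (l + 5)/(l + 7)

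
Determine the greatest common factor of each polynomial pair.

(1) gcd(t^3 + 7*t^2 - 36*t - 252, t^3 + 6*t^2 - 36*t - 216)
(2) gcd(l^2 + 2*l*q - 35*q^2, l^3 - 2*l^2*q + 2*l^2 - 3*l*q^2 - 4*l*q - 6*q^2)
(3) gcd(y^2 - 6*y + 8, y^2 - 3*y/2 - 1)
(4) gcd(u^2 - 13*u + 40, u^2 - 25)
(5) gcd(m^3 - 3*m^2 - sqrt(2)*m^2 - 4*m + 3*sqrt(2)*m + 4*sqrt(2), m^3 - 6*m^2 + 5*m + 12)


(1) = t^2 - 36
(2) = 1
(3) = gcd((y - 4)*(y - 2), (y - 2)*(y + 1/2)) = y - 2
(4) = u - 5
(5) = m^2 - 3*m - 4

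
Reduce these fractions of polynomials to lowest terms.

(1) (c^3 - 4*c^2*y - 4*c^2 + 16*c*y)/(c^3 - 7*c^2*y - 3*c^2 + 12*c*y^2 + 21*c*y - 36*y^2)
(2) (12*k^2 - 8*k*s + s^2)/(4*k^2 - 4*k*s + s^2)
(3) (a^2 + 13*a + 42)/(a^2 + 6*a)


(1) = (-c^2 + 4*c)/(-c^2 + 3*c*y + 3*c - 9*y)
(2) = (-6*k + s)/(-2*k + s)
(3) = (a + 7)/a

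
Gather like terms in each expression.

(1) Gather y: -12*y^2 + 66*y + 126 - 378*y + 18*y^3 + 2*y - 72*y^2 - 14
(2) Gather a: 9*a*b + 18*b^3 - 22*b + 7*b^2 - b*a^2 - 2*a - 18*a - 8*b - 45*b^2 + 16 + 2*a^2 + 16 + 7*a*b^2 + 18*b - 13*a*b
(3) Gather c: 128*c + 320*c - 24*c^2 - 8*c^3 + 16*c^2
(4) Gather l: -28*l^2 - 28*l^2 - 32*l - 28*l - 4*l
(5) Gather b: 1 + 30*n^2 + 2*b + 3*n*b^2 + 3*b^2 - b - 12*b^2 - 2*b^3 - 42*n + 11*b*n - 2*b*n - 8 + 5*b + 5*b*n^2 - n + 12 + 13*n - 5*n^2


(1) = 18*y^3 - 84*y^2 - 310*y + 112
(2) = a^2*(2 - b) + a*(7*b^2 - 4*b - 20) + 18*b^3 - 38*b^2 - 12*b + 32
(3) = -8*c^3 - 8*c^2 + 448*c
(4) = -56*l^2 - 64*l
(5) = -2*b^3 + b^2*(3*n - 9) + b*(5*n^2 + 9*n + 6) + 25*n^2 - 30*n + 5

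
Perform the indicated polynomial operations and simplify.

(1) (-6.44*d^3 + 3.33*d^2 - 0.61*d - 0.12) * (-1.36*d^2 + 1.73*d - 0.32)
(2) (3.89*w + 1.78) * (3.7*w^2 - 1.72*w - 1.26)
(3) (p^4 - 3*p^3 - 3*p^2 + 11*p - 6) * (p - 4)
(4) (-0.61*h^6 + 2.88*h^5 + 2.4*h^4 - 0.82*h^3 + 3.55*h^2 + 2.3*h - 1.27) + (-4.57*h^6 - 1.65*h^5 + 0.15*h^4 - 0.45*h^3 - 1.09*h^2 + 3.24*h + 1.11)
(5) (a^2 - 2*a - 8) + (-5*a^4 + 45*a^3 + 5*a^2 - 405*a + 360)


(1) = 8.7584*d^5 - 15.67*d^4 + 8.6513*d^3 - 1.9577*d^2 - 0.0124*d + 0.0384
(2) = 14.393*w^3 - 0.1048*w^2 - 7.963*w - 2.2428
(3) = p^5 - 7*p^4 + 9*p^3 + 23*p^2 - 50*p + 24
(4) = -5.18*h^6 + 1.23*h^5 + 2.55*h^4 - 1.27*h^3 + 2.46*h^2 + 5.54*h - 0.16
(5) = -5*a^4 + 45*a^3 + 6*a^2 - 407*a + 352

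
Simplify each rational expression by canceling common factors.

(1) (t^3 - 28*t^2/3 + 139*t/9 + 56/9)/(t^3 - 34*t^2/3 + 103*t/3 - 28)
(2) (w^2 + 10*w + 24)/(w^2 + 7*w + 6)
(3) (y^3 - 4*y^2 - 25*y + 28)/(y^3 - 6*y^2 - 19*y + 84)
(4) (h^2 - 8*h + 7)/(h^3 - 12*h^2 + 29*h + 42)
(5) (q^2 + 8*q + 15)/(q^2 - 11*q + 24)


(1) = (9*t^2 - 21*t - 8)/(9*t^2 - 39*t + 36)
(2) = (w + 4)/(w + 1)
(3) = (y - 1)/(y - 3)
(4) = (h - 1)/(h^2 - 5*h - 6)
(5) = (q^2 + 8*q + 15)/(q^2 - 11*q + 24)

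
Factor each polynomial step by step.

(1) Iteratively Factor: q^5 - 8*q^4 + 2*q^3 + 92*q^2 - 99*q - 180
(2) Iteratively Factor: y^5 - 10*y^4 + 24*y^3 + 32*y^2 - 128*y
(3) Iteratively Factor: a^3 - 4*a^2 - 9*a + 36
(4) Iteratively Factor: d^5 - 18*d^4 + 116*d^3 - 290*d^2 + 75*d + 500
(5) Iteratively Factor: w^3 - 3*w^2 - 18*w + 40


(1) = (q + 3)*(q^4 - 11*q^3 + 35*q^2 - 13*q - 60) = (q - 4)*(q + 3)*(q^3 - 7*q^2 + 7*q + 15) = (q - 5)*(q - 4)*(q + 3)*(q^2 - 2*q - 3) = (q - 5)*(q - 4)*(q + 1)*(q + 3)*(q - 3)
(2) = (y + 2)*(y^4 - 12*y^3 + 48*y^2 - 64*y) = (y - 4)*(y + 2)*(y^3 - 8*y^2 + 16*y) = y*(y - 4)*(y + 2)*(y^2 - 8*y + 16) = y*(y - 4)^2*(y + 2)*(y - 4)
(3) = (a + 3)*(a^2 - 7*a + 12) = (a - 4)*(a + 3)*(a - 3)
(4) = (d - 5)*(d^4 - 13*d^3 + 51*d^2 - 35*d - 100) = (d - 5)*(d - 4)*(d^3 - 9*d^2 + 15*d + 25) = (d - 5)^2*(d - 4)*(d^2 - 4*d - 5) = (d - 5)^3*(d - 4)*(d + 1)
(5) = (w - 2)*(w^2 - w - 20) = (w - 5)*(w - 2)*(w + 4)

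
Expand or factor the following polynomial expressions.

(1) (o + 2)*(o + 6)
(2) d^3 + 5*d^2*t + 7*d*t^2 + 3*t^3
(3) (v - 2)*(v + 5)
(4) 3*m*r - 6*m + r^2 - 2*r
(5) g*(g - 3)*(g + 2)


(1) = o^2 + 8*o + 12
(2) = (d + t)^2*(d + 3*t)
(3) = v^2 + 3*v - 10
(4) = (3*m + r)*(r - 2)
(5) = g^3 - g^2 - 6*g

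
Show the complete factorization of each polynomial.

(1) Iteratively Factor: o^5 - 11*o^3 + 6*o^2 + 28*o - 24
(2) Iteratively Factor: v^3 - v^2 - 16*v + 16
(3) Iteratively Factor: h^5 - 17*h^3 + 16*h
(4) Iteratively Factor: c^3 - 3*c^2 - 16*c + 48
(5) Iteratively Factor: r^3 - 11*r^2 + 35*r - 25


(1) = (o - 2)*(o^4 + 2*o^3 - 7*o^2 - 8*o + 12) = (o - 2)*(o + 3)*(o^3 - o^2 - 4*o + 4) = (o - 2)^2*(o + 3)*(o^2 + o - 2) = (o - 2)^2*(o + 2)*(o + 3)*(o - 1)
(2) = (v + 4)*(v^2 - 5*v + 4) = (v - 1)*(v + 4)*(v - 4)
(3) = (h + 1)*(h^4 - h^3 - 16*h^2 + 16*h) = (h - 1)*(h + 1)*(h^3 - 16*h) = (h - 4)*(h - 1)*(h + 1)*(h^2 + 4*h) = h*(h - 4)*(h - 1)*(h + 1)*(h + 4)
(4) = (c + 4)*(c^2 - 7*c + 12) = (c - 4)*(c + 4)*(c - 3)
(5) = (r - 5)*(r^2 - 6*r + 5) = (r - 5)^2*(r - 1)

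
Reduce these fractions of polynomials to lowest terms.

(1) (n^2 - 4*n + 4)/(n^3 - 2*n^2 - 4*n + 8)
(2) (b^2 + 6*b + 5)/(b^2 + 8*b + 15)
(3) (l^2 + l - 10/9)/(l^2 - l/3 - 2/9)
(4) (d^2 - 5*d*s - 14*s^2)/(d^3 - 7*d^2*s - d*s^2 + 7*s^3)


(1) = 1/(n + 2)
(2) = (b + 1)/(b + 3)
(3) = (3*l + 5)/(3*l + 1)
(4) = (-d - 2*s)/(-d^2 + s^2)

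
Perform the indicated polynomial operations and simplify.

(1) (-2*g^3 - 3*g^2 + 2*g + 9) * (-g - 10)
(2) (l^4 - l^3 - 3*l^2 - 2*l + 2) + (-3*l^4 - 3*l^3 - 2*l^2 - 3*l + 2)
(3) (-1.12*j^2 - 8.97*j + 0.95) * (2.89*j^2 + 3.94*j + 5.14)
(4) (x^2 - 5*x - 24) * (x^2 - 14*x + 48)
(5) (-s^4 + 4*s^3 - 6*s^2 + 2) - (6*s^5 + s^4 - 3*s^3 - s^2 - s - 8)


(1) = 2*g^4 + 23*g^3 + 28*g^2 - 29*g - 90
(2) = -2*l^4 - 4*l^3 - 5*l^2 - 5*l + 4
(3) = -3.2368*j^4 - 30.3361*j^3 - 38.3531*j^2 - 42.3628*j + 4.883
(4) = x^4 - 19*x^3 + 94*x^2 + 96*x - 1152
(5) = -6*s^5 - 2*s^4 + 7*s^3 - 5*s^2 + s + 10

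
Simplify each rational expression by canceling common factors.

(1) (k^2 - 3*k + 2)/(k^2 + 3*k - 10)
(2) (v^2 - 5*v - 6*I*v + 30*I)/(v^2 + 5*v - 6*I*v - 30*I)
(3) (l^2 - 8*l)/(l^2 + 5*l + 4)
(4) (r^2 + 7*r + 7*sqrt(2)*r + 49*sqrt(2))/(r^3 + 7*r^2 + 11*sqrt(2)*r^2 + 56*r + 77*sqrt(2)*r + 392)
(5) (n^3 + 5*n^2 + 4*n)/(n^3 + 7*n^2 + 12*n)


(1) = (k - 1)/(k + 5)
(2) = (v - 5)/(v + 5)
(3) = (l^2 - 8*l)/(l^2 + 5*l + 4)
(4) = 1/(r + 4*sqrt(2))
(5) = (n + 1)/(n + 3)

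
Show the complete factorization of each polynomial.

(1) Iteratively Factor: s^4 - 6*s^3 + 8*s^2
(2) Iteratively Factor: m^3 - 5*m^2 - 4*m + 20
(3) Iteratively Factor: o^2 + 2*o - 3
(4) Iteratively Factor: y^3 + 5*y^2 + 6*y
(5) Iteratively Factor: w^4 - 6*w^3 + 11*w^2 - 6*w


(1) = (s)*(s^3 - 6*s^2 + 8*s) = s*(s - 2)*(s^2 - 4*s) = s^2*(s - 2)*(s - 4)
(2) = (m - 5)*(m^2 - 4) = (m - 5)*(m - 2)*(m + 2)
(3) = (o - 1)*(o + 3)
(4) = (y)*(y^2 + 5*y + 6) = y*(y + 3)*(y + 2)
(5) = (w - 2)*(w^3 - 4*w^2 + 3*w) = (w - 3)*(w - 2)*(w^2 - w) = (w - 3)*(w - 2)*(w - 1)*(w)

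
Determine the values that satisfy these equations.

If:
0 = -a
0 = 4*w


Then:
a = 0
w = 0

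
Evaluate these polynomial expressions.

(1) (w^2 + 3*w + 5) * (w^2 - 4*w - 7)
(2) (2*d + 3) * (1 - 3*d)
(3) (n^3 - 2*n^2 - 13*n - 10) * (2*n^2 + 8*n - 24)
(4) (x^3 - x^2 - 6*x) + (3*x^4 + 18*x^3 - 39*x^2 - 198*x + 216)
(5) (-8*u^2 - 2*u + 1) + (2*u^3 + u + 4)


(1) = w^4 - w^3 - 14*w^2 - 41*w - 35
(2) = -6*d^2 - 7*d + 3
(3) = 2*n^5 + 4*n^4 - 66*n^3 - 76*n^2 + 232*n + 240
(4) = 3*x^4 + 19*x^3 - 40*x^2 - 204*x + 216
(5) = 2*u^3 - 8*u^2 - u + 5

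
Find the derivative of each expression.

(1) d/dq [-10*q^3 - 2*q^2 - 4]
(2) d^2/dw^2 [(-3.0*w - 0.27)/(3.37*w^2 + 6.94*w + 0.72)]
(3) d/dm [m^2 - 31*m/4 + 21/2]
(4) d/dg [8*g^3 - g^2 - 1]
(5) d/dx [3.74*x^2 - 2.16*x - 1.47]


(1) = 2*q*(-15*q - 2)
(2) = (-(3.0*w + 0.27)*(6.74*w + 6.94)*(13.48*w + 13.88) + (60.66*w + 43.4598)*(3.37*w^2 + 6.94*w + 0.72))/(3.37*w^2 + 6.94*w + 0.72)^3
(3) = 2*m - 31/4
(4) = 2*g*(12*g - 1)
(5) = 7.48*x - 2.16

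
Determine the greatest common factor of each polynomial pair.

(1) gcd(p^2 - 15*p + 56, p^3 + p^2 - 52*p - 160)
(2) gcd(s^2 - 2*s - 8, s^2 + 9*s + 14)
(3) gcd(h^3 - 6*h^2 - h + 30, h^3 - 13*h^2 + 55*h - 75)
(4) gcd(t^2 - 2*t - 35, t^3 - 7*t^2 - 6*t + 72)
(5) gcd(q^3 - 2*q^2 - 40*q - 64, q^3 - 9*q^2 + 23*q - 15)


(1) = gcd((p - 8)*(p - 7), (p - 8)*(p + 4)*(p + 5)) = p - 8
(2) = s + 2
(3) = h^2 - 8*h + 15
(4) = gcd((t - 7)*(t + 5), (t - 6)*(t - 4)*(t + 3)) = 1
(5) = 1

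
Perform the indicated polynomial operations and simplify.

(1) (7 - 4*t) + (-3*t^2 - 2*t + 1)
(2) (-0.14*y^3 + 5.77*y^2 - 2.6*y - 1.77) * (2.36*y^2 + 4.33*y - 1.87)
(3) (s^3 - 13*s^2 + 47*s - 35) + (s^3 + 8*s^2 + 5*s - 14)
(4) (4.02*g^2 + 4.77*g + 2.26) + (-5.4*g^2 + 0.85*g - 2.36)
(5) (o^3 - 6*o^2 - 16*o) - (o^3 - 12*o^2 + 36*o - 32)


(1) = -3*t^2 - 6*t + 8
(2) = -0.3304*y^5 + 13.011*y^4 + 19.1099*y^3 - 26.2251*y^2 - 2.8021*y + 3.3099
(3) = 2*s^3 - 5*s^2 + 52*s - 49
(4) = -1.38*g^2 + 5.62*g - 0.1
(5) = 6*o^2 - 52*o + 32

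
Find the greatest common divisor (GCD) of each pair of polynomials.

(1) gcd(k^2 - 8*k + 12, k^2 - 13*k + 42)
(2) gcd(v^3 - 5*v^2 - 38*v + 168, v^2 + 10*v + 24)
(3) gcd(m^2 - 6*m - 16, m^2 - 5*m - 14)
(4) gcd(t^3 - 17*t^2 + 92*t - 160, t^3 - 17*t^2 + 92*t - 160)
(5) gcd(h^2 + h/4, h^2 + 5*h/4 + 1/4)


(1) = gcd((k - 6)*(k - 2), (k - 7)*(k - 6)) = k - 6
(2) = gcd((v - 7)*(v - 4)*(v + 6), (v + 4)*(v + 6)) = v + 6
(3) = gcd((m - 8)*(m + 2), (m - 7)*(m + 2)) = m + 2
(4) = t^3 - 17*t^2 + 92*t - 160
(5) = h + 1/4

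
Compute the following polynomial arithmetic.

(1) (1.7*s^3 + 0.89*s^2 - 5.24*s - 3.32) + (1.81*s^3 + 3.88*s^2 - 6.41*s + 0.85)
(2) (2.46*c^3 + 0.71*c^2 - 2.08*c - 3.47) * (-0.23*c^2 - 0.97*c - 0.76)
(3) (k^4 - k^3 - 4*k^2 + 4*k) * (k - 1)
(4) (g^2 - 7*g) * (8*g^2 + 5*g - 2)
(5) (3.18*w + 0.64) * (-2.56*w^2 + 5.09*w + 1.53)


(1) = 3.51*s^3 + 4.77*s^2 - 11.65*s - 2.47
(2) = -0.5658*c^5 - 2.5495*c^4 - 2.0799*c^3 + 2.2761*c^2 + 4.9467*c + 2.6372
(3) = k^5 - 2*k^4 - 3*k^3 + 8*k^2 - 4*k
(4) = 8*g^4 - 51*g^3 - 37*g^2 + 14*g
(5) = -8.1408*w^3 + 14.5478*w^2 + 8.123*w + 0.9792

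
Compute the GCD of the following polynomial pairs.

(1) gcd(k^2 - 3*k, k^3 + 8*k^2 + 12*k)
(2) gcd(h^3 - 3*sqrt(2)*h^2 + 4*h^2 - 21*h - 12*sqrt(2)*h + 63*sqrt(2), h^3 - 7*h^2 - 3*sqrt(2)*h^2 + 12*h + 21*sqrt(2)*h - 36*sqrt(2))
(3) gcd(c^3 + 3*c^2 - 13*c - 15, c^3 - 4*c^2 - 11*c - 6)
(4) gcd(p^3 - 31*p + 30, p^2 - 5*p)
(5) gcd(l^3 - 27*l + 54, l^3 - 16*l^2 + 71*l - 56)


(1) = k
(2) = h^2 + h*(-3*sqrt(2) - 3) + 9*sqrt(2)
(3) = c + 1
(4) = p - 5
(5) = 1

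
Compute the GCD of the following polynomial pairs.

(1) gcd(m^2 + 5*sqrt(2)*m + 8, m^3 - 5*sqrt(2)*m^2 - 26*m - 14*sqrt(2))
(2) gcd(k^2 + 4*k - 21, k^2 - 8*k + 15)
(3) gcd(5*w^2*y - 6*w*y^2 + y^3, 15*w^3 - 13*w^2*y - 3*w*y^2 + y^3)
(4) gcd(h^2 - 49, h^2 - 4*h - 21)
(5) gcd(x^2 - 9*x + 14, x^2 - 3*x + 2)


(1) = gcd((m + sqrt(2))*(m + 4*sqrt(2)), (m - 7*sqrt(2))*(m + sqrt(2))^2) = m + sqrt(2)
(2) = k - 3
(3) = gcd(y*(-5*w + y)*(-w + y), (-5*w + y)*(-w + y)*(3*w + y)) = 5*w^2 - 6*w*y + y^2
(4) = h - 7
(5) = x - 2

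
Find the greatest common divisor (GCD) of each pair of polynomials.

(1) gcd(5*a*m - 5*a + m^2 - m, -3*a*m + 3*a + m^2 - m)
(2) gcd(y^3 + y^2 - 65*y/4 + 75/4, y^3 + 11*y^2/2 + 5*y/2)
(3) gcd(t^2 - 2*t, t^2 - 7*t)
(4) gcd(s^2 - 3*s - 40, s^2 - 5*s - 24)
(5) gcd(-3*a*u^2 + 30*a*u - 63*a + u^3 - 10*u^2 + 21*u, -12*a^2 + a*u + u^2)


(1) = gcd((5*a + m)*(m - 1), (-3*a + m)*(m - 1)) = m - 1
(2) = y + 5
(3) = gcd(t*(t - 2), t*(t - 7)) = t
(4) = s - 8
(5) = -3*a + u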